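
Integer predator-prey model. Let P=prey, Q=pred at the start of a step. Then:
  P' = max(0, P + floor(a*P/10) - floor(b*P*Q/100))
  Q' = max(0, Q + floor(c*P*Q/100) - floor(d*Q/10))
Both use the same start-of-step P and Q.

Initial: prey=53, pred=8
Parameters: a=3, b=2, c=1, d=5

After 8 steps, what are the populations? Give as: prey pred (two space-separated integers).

Answer: 53 40

Derivation:
Step 1: prey: 53+15-8=60; pred: 8+4-4=8
Step 2: prey: 60+18-9=69; pred: 8+4-4=8
Step 3: prey: 69+20-11=78; pred: 8+5-4=9
Step 4: prey: 78+23-14=87; pred: 9+7-4=12
Step 5: prey: 87+26-20=93; pred: 12+10-6=16
Step 6: prey: 93+27-29=91; pred: 16+14-8=22
Step 7: prey: 91+27-40=78; pred: 22+20-11=31
Step 8: prey: 78+23-48=53; pred: 31+24-15=40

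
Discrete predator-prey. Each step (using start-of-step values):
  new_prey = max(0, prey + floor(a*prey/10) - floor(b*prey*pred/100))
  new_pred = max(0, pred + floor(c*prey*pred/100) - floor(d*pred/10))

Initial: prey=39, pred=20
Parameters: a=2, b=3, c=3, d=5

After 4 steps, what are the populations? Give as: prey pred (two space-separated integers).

Answer: 1 13

Derivation:
Step 1: prey: 39+7-23=23; pred: 20+23-10=33
Step 2: prey: 23+4-22=5; pred: 33+22-16=39
Step 3: prey: 5+1-5=1; pred: 39+5-19=25
Step 4: prey: 1+0-0=1; pred: 25+0-12=13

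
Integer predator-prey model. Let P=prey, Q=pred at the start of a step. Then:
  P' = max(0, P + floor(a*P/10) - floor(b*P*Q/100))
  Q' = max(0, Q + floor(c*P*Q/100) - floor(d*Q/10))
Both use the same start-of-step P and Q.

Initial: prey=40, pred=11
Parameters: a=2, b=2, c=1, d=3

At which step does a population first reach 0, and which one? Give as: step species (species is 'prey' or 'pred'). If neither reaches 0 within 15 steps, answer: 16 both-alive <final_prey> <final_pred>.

Step 1: prey: 40+8-8=40; pred: 11+4-3=12
Step 2: prey: 40+8-9=39; pred: 12+4-3=13
Step 3: prey: 39+7-10=36; pred: 13+5-3=15
Step 4: prey: 36+7-10=33; pred: 15+5-4=16
Step 5: prey: 33+6-10=29; pred: 16+5-4=17
Step 6: prey: 29+5-9=25; pred: 17+4-5=16
Step 7: prey: 25+5-8=22; pred: 16+4-4=16
Step 8: prey: 22+4-7=19; pred: 16+3-4=15
Step 9: prey: 19+3-5=17; pred: 15+2-4=13
Step 10: prey: 17+3-4=16; pred: 13+2-3=12
Step 11: prey: 16+3-3=16; pred: 12+1-3=10
Step 12: prey: 16+3-3=16; pred: 10+1-3=8
Step 13: prey: 16+3-2=17; pred: 8+1-2=7
Step 14: prey: 17+3-2=18; pred: 7+1-2=6
Step 15: prey: 18+3-2=19; pred: 6+1-1=6
No extinction within 15 steps

Answer: 16 both-alive 19 6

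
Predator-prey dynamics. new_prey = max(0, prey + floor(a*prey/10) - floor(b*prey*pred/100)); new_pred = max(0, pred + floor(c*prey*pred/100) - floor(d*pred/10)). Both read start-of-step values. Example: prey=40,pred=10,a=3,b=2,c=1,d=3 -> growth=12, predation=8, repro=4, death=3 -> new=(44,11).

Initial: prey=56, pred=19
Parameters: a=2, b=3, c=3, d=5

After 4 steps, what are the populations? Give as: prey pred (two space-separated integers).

Answer: 0 17

Derivation:
Step 1: prey: 56+11-31=36; pred: 19+31-9=41
Step 2: prey: 36+7-44=0; pred: 41+44-20=65
Step 3: prey: 0+0-0=0; pred: 65+0-32=33
Step 4: prey: 0+0-0=0; pred: 33+0-16=17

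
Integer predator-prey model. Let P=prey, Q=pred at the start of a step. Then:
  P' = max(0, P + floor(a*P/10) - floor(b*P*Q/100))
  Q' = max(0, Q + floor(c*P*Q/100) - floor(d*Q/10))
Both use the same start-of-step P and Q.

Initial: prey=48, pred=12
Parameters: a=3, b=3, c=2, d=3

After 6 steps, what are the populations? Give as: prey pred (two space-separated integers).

Step 1: prey: 48+14-17=45; pred: 12+11-3=20
Step 2: prey: 45+13-27=31; pred: 20+18-6=32
Step 3: prey: 31+9-29=11; pred: 32+19-9=42
Step 4: prey: 11+3-13=1; pred: 42+9-12=39
Step 5: prey: 1+0-1=0; pred: 39+0-11=28
Step 6: prey: 0+0-0=0; pred: 28+0-8=20

Answer: 0 20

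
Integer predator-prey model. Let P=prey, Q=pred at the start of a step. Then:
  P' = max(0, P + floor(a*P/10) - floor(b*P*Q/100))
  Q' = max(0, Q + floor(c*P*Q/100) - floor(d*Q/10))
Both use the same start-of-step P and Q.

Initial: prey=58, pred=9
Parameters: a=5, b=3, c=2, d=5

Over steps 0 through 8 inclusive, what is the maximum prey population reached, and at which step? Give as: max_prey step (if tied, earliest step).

Step 1: prey: 58+29-15=72; pred: 9+10-4=15
Step 2: prey: 72+36-32=76; pred: 15+21-7=29
Step 3: prey: 76+38-66=48; pred: 29+44-14=59
Step 4: prey: 48+24-84=0; pred: 59+56-29=86
Step 5: prey: 0+0-0=0; pred: 86+0-43=43
Step 6: prey: 0+0-0=0; pred: 43+0-21=22
Step 7: prey: 0+0-0=0; pred: 22+0-11=11
Step 8: prey: 0+0-0=0; pred: 11+0-5=6
Max prey = 76 at step 2

Answer: 76 2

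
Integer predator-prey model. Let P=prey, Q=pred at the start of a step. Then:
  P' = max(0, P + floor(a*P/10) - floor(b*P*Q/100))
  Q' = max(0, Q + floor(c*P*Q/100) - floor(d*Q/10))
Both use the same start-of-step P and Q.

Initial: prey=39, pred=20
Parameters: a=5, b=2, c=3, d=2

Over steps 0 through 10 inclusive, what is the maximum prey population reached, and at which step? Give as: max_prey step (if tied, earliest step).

Step 1: prey: 39+19-15=43; pred: 20+23-4=39
Step 2: prey: 43+21-33=31; pred: 39+50-7=82
Step 3: prey: 31+15-50=0; pred: 82+76-16=142
Step 4: prey: 0+0-0=0; pred: 142+0-28=114
Step 5: prey: 0+0-0=0; pred: 114+0-22=92
Step 6: prey: 0+0-0=0; pred: 92+0-18=74
Step 7: prey: 0+0-0=0; pred: 74+0-14=60
Step 8: prey: 0+0-0=0; pred: 60+0-12=48
Step 9: prey: 0+0-0=0; pred: 48+0-9=39
Step 10: prey: 0+0-0=0; pred: 39+0-7=32
Max prey = 43 at step 1

Answer: 43 1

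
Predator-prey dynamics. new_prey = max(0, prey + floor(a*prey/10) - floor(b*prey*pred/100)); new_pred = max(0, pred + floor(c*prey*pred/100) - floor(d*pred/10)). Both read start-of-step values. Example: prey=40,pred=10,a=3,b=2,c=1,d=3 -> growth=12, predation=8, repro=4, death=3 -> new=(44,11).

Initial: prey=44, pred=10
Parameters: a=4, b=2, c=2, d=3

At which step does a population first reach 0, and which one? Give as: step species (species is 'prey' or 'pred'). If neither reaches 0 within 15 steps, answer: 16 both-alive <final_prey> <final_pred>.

Answer: 5 prey

Derivation:
Step 1: prey: 44+17-8=53; pred: 10+8-3=15
Step 2: prey: 53+21-15=59; pred: 15+15-4=26
Step 3: prey: 59+23-30=52; pred: 26+30-7=49
Step 4: prey: 52+20-50=22; pred: 49+50-14=85
Step 5: prey: 22+8-37=0; pred: 85+37-25=97
First extinction: prey at step 5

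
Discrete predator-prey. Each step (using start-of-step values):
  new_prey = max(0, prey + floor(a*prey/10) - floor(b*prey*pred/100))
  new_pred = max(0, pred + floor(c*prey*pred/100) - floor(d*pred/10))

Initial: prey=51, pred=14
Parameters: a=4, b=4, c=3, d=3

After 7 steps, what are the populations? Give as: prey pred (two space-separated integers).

Step 1: prey: 51+20-28=43; pred: 14+21-4=31
Step 2: prey: 43+17-53=7; pred: 31+39-9=61
Step 3: prey: 7+2-17=0; pred: 61+12-18=55
Step 4: prey: 0+0-0=0; pred: 55+0-16=39
Step 5: prey: 0+0-0=0; pred: 39+0-11=28
Step 6: prey: 0+0-0=0; pred: 28+0-8=20
Step 7: prey: 0+0-0=0; pred: 20+0-6=14

Answer: 0 14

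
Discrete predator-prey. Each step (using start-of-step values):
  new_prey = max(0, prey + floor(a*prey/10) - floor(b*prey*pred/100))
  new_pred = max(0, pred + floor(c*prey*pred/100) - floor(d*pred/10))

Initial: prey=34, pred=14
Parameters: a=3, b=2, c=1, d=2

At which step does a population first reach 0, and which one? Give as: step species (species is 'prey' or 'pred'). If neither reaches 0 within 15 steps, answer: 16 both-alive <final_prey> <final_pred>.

Answer: 16 both-alive 9 10

Derivation:
Step 1: prey: 34+10-9=35; pred: 14+4-2=16
Step 2: prey: 35+10-11=34; pred: 16+5-3=18
Step 3: prey: 34+10-12=32; pred: 18+6-3=21
Step 4: prey: 32+9-13=28; pred: 21+6-4=23
Step 5: prey: 28+8-12=24; pred: 23+6-4=25
Step 6: prey: 24+7-12=19; pred: 25+6-5=26
Step 7: prey: 19+5-9=15; pred: 26+4-5=25
Step 8: prey: 15+4-7=12; pred: 25+3-5=23
Step 9: prey: 12+3-5=10; pred: 23+2-4=21
Step 10: prey: 10+3-4=9; pred: 21+2-4=19
Step 11: prey: 9+2-3=8; pred: 19+1-3=17
Step 12: prey: 8+2-2=8; pred: 17+1-3=15
Step 13: prey: 8+2-2=8; pred: 15+1-3=13
Step 14: prey: 8+2-2=8; pred: 13+1-2=12
Step 15: prey: 8+2-1=9; pred: 12+0-2=10
No extinction within 15 steps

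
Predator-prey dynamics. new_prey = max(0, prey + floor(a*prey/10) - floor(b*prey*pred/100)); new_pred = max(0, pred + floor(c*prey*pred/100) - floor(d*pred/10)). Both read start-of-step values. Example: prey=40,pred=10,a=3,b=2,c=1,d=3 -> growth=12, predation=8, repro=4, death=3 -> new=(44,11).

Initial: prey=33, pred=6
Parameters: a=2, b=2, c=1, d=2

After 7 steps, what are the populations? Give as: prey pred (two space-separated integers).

Answer: 37 18

Derivation:
Step 1: prey: 33+6-3=36; pred: 6+1-1=6
Step 2: prey: 36+7-4=39; pred: 6+2-1=7
Step 3: prey: 39+7-5=41; pred: 7+2-1=8
Step 4: prey: 41+8-6=43; pred: 8+3-1=10
Step 5: prey: 43+8-8=43; pred: 10+4-2=12
Step 6: prey: 43+8-10=41; pred: 12+5-2=15
Step 7: prey: 41+8-12=37; pred: 15+6-3=18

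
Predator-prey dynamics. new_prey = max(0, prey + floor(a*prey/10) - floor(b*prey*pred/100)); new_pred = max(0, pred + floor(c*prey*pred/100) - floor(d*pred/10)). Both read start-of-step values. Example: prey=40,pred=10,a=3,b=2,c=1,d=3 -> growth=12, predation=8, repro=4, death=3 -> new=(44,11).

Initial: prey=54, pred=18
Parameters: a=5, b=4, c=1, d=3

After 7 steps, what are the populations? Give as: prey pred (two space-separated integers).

Step 1: prey: 54+27-38=43; pred: 18+9-5=22
Step 2: prey: 43+21-37=27; pred: 22+9-6=25
Step 3: prey: 27+13-27=13; pred: 25+6-7=24
Step 4: prey: 13+6-12=7; pred: 24+3-7=20
Step 5: prey: 7+3-5=5; pred: 20+1-6=15
Step 6: prey: 5+2-3=4; pred: 15+0-4=11
Step 7: prey: 4+2-1=5; pred: 11+0-3=8

Answer: 5 8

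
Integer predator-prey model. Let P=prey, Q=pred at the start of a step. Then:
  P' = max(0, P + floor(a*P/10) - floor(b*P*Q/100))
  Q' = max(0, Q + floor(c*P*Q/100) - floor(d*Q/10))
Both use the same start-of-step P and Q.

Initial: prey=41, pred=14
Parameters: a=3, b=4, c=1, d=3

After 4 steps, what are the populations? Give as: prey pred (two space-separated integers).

Answer: 11 12

Derivation:
Step 1: prey: 41+12-22=31; pred: 14+5-4=15
Step 2: prey: 31+9-18=22; pred: 15+4-4=15
Step 3: prey: 22+6-13=15; pred: 15+3-4=14
Step 4: prey: 15+4-8=11; pred: 14+2-4=12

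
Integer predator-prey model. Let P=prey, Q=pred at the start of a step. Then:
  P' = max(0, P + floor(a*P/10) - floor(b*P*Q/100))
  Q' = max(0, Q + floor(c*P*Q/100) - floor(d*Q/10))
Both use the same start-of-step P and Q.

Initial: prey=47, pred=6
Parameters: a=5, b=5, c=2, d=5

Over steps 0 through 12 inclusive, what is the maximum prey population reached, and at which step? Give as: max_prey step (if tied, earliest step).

Step 1: prey: 47+23-14=56; pred: 6+5-3=8
Step 2: prey: 56+28-22=62; pred: 8+8-4=12
Step 3: prey: 62+31-37=56; pred: 12+14-6=20
Step 4: prey: 56+28-56=28; pred: 20+22-10=32
Step 5: prey: 28+14-44=0; pred: 32+17-16=33
Step 6: prey: 0+0-0=0; pred: 33+0-16=17
Step 7: prey: 0+0-0=0; pred: 17+0-8=9
Step 8: prey: 0+0-0=0; pred: 9+0-4=5
Step 9: prey: 0+0-0=0; pred: 5+0-2=3
Step 10: prey: 0+0-0=0; pred: 3+0-1=2
Step 11: prey: 0+0-0=0; pred: 2+0-1=1
Step 12: prey: 0+0-0=0; pred: 1+0-0=1
Max prey = 62 at step 2

Answer: 62 2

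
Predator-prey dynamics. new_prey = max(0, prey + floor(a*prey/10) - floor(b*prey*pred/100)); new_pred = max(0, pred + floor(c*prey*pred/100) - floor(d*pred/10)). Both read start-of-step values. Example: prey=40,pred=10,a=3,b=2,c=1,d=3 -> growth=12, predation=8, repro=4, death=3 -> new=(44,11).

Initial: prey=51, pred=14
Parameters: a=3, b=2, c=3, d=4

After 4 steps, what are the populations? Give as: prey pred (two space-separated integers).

Step 1: prey: 51+15-14=52; pred: 14+21-5=30
Step 2: prey: 52+15-31=36; pred: 30+46-12=64
Step 3: prey: 36+10-46=0; pred: 64+69-25=108
Step 4: prey: 0+0-0=0; pred: 108+0-43=65

Answer: 0 65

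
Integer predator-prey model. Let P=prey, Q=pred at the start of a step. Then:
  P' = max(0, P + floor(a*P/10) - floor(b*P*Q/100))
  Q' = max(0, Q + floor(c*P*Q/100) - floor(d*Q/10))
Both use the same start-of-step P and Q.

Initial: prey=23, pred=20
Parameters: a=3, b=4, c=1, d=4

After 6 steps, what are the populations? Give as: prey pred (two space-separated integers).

Answer: 7 2

Derivation:
Step 1: prey: 23+6-18=11; pred: 20+4-8=16
Step 2: prey: 11+3-7=7; pred: 16+1-6=11
Step 3: prey: 7+2-3=6; pred: 11+0-4=7
Step 4: prey: 6+1-1=6; pred: 7+0-2=5
Step 5: prey: 6+1-1=6; pred: 5+0-2=3
Step 6: prey: 6+1-0=7; pred: 3+0-1=2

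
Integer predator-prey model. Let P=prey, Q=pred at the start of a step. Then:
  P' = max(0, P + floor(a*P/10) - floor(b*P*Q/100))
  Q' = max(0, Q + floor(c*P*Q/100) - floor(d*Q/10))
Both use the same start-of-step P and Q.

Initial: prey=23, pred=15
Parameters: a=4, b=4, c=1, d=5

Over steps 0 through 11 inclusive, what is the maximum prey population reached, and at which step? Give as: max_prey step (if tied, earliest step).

Answer: 182 11

Derivation:
Step 1: prey: 23+9-13=19; pred: 15+3-7=11
Step 2: prey: 19+7-8=18; pred: 11+2-5=8
Step 3: prey: 18+7-5=20; pred: 8+1-4=5
Step 4: prey: 20+8-4=24; pred: 5+1-2=4
Step 5: prey: 24+9-3=30; pred: 4+0-2=2
Step 6: prey: 30+12-2=40; pred: 2+0-1=1
Step 7: prey: 40+16-1=55; pred: 1+0-0=1
Step 8: prey: 55+22-2=75; pred: 1+0-0=1
Step 9: prey: 75+30-3=102; pred: 1+0-0=1
Step 10: prey: 102+40-4=138; pred: 1+1-0=2
Step 11: prey: 138+55-11=182; pred: 2+2-1=3
Max prey = 182 at step 11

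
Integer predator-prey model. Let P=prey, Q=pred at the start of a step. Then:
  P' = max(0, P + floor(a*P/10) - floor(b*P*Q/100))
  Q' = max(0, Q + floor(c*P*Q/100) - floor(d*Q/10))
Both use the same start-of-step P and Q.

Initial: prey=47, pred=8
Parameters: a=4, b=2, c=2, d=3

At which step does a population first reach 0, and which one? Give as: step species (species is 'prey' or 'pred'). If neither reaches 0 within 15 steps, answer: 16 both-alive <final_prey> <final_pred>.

Answer: 5 prey

Derivation:
Step 1: prey: 47+18-7=58; pred: 8+7-2=13
Step 2: prey: 58+23-15=66; pred: 13+15-3=25
Step 3: prey: 66+26-33=59; pred: 25+33-7=51
Step 4: prey: 59+23-60=22; pred: 51+60-15=96
Step 5: prey: 22+8-42=0; pred: 96+42-28=110
First extinction: prey at step 5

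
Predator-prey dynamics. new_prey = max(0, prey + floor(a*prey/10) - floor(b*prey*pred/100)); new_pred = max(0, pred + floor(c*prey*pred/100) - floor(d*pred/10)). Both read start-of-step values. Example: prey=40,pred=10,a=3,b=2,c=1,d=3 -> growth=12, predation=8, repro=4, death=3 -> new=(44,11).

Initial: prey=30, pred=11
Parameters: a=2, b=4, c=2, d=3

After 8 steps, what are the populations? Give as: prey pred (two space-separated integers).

Step 1: prey: 30+6-13=23; pred: 11+6-3=14
Step 2: prey: 23+4-12=15; pred: 14+6-4=16
Step 3: prey: 15+3-9=9; pred: 16+4-4=16
Step 4: prey: 9+1-5=5; pred: 16+2-4=14
Step 5: prey: 5+1-2=4; pred: 14+1-4=11
Step 6: prey: 4+0-1=3; pred: 11+0-3=8
Step 7: prey: 3+0-0=3; pred: 8+0-2=6
Step 8: prey: 3+0-0=3; pred: 6+0-1=5

Answer: 3 5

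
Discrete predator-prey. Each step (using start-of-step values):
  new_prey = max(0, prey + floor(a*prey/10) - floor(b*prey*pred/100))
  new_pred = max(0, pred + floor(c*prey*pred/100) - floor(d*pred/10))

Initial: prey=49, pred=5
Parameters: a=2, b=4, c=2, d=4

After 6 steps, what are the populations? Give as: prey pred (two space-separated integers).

Answer: 3 16

Derivation:
Step 1: prey: 49+9-9=49; pred: 5+4-2=7
Step 2: prey: 49+9-13=45; pred: 7+6-2=11
Step 3: prey: 45+9-19=35; pred: 11+9-4=16
Step 4: prey: 35+7-22=20; pred: 16+11-6=21
Step 5: prey: 20+4-16=8; pred: 21+8-8=21
Step 6: prey: 8+1-6=3; pred: 21+3-8=16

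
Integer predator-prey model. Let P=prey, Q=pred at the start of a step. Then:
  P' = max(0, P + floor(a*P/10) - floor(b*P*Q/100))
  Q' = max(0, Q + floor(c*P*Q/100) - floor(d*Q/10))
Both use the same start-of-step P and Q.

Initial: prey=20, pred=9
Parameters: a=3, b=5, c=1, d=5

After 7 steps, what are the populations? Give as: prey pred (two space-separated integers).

Answer: 44 1

Derivation:
Step 1: prey: 20+6-9=17; pred: 9+1-4=6
Step 2: prey: 17+5-5=17; pred: 6+1-3=4
Step 3: prey: 17+5-3=19; pred: 4+0-2=2
Step 4: prey: 19+5-1=23; pred: 2+0-1=1
Step 5: prey: 23+6-1=28; pred: 1+0-0=1
Step 6: prey: 28+8-1=35; pred: 1+0-0=1
Step 7: prey: 35+10-1=44; pred: 1+0-0=1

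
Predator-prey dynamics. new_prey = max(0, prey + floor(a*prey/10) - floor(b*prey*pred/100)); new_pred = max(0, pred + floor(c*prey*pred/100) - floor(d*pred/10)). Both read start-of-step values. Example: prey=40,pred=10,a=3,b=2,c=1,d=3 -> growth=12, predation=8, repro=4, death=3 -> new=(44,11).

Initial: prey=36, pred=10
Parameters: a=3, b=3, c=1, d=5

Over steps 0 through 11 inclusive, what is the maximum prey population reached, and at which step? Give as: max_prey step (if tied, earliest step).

Step 1: prey: 36+10-10=36; pred: 10+3-5=8
Step 2: prey: 36+10-8=38; pred: 8+2-4=6
Step 3: prey: 38+11-6=43; pred: 6+2-3=5
Step 4: prey: 43+12-6=49; pred: 5+2-2=5
Step 5: prey: 49+14-7=56; pred: 5+2-2=5
Step 6: prey: 56+16-8=64; pred: 5+2-2=5
Step 7: prey: 64+19-9=74; pred: 5+3-2=6
Step 8: prey: 74+22-13=83; pred: 6+4-3=7
Step 9: prey: 83+24-17=90; pred: 7+5-3=9
Step 10: prey: 90+27-24=93; pred: 9+8-4=13
Step 11: prey: 93+27-36=84; pred: 13+12-6=19
Max prey = 93 at step 10

Answer: 93 10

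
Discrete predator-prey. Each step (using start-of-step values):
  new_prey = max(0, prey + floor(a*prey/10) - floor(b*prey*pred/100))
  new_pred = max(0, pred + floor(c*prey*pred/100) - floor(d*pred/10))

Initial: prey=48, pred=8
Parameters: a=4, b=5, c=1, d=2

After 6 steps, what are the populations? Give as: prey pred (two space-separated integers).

Step 1: prey: 48+19-19=48; pred: 8+3-1=10
Step 2: prey: 48+19-24=43; pred: 10+4-2=12
Step 3: prey: 43+17-25=35; pred: 12+5-2=15
Step 4: prey: 35+14-26=23; pred: 15+5-3=17
Step 5: prey: 23+9-19=13; pred: 17+3-3=17
Step 6: prey: 13+5-11=7; pred: 17+2-3=16

Answer: 7 16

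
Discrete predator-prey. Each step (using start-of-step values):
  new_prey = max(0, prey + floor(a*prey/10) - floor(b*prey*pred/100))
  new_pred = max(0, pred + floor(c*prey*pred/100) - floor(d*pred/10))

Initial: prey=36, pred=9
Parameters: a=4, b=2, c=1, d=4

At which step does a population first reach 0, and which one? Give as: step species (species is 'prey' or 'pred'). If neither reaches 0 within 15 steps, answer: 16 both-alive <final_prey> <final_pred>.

Answer: 16 both-alive 1 5

Derivation:
Step 1: prey: 36+14-6=44; pred: 9+3-3=9
Step 2: prey: 44+17-7=54; pred: 9+3-3=9
Step 3: prey: 54+21-9=66; pred: 9+4-3=10
Step 4: prey: 66+26-13=79; pred: 10+6-4=12
Step 5: prey: 79+31-18=92; pred: 12+9-4=17
Step 6: prey: 92+36-31=97; pred: 17+15-6=26
Step 7: prey: 97+38-50=85; pred: 26+25-10=41
Step 8: prey: 85+34-69=50; pred: 41+34-16=59
Step 9: prey: 50+20-59=11; pred: 59+29-23=65
Step 10: prey: 11+4-14=1; pred: 65+7-26=46
Step 11: prey: 1+0-0=1; pred: 46+0-18=28
Step 12: prey: 1+0-0=1; pred: 28+0-11=17
Step 13: prey: 1+0-0=1; pred: 17+0-6=11
Step 14: prey: 1+0-0=1; pred: 11+0-4=7
Step 15: prey: 1+0-0=1; pred: 7+0-2=5
No extinction within 15 steps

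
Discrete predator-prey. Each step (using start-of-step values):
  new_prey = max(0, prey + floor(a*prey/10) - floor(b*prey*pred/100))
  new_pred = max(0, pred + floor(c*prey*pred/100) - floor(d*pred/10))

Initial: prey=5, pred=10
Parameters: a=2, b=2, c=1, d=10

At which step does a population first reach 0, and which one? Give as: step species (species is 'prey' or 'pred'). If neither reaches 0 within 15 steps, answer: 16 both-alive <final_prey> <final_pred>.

Answer: 1 pred

Derivation:
Step 1: prey: 5+1-1=5; pred: 10+0-10=0
First extinction: pred at step 1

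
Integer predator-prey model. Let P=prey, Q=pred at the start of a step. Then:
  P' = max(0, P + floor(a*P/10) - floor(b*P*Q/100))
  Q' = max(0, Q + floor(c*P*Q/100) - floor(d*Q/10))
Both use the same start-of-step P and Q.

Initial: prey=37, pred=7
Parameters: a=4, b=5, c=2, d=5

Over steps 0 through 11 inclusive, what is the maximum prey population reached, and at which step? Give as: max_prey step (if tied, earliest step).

Answer: 39 1

Derivation:
Step 1: prey: 37+14-12=39; pred: 7+5-3=9
Step 2: prey: 39+15-17=37; pred: 9+7-4=12
Step 3: prey: 37+14-22=29; pred: 12+8-6=14
Step 4: prey: 29+11-20=20; pred: 14+8-7=15
Step 5: prey: 20+8-15=13; pred: 15+6-7=14
Step 6: prey: 13+5-9=9; pred: 14+3-7=10
Step 7: prey: 9+3-4=8; pred: 10+1-5=6
Step 8: prey: 8+3-2=9; pred: 6+0-3=3
Step 9: prey: 9+3-1=11; pred: 3+0-1=2
Step 10: prey: 11+4-1=14; pred: 2+0-1=1
Step 11: prey: 14+5-0=19; pred: 1+0-0=1
Max prey = 39 at step 1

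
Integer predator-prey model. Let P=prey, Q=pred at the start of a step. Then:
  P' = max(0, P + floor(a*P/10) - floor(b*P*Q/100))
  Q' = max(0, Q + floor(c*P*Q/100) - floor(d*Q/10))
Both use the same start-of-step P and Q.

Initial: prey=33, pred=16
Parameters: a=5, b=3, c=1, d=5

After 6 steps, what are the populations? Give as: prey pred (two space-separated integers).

Answer: 82 11

Derivation:
Step 1: prey: 33+16-15=34; pred: 16+5-8=13
Step 2: prey: 34+17-13=38; pred: 13+4-6=11
Step 3: prey: 38+19-12=45; pred: 11+4-5=10
Step 4: prey: 45+22-13=54; pred: 10+4-5=9
Step 5: prey: 54+27-14=67; pred: 9+4-4=9
Step 6: prey: 67+33-18=82; pred: 9+6-4=11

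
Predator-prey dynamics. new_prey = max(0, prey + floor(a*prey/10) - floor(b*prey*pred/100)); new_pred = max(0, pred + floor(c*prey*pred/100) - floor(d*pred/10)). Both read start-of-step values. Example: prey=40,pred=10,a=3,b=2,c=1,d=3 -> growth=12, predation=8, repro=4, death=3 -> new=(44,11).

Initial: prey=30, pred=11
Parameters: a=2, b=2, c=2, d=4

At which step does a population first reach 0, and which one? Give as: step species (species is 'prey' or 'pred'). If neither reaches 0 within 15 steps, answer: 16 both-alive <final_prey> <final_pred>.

Answer: 16 both-alive 14 4

Derivation:
Step 1: prey: 30+6-6=30; pred: 11+6-4=13
Step 2: prey: 30+6-7=29; pred: 13+7-5=15
Step 3: prey: 29+5-8=26; pred: 15+8-6=17
Step 4: prey: 26+5-8=23; pred: 17+8-6=19
Step 5: prey: 23+4-8=19; pred: 19+8-7=20
Step 6: prey: 19+3-7=15; pred: 20+7-8=19
Step 7: prey: 15+3-5=13; pred: 19+5-7=17
Step 8: prey: 13+2-4=11; pred: 17+4-6=15
Step 9: prey: 11+2-3=10; pred: 15+3-6=12
Step 10: prey: 10+2-2=10; pred: 12+2-4=10
Step 11: prey: 10+2-2=10; pred: 10+2-4=8
Step 12: prey: 10+2-1=11; pred: 8+1-3=6
Step 13: prey: 11+2-1=12; pred: 6+1-2=5
Step 14: prey: 12+2-1=13; pred: 5+1-2=4
Step 15: prey: 13+2-1=14; pred: 4+1-1=4
No extinction within 15 steps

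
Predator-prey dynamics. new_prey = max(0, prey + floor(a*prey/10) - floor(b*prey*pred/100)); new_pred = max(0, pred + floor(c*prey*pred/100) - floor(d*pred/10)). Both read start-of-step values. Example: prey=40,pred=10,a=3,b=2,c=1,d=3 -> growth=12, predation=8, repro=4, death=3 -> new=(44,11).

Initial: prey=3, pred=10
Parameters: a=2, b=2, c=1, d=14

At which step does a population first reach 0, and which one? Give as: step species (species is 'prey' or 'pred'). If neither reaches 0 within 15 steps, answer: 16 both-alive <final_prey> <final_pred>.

Step 1: prey: 3+0-0=3; pred: 10+0-14=0
First extinction: pred at step 1

Answer: 1 pred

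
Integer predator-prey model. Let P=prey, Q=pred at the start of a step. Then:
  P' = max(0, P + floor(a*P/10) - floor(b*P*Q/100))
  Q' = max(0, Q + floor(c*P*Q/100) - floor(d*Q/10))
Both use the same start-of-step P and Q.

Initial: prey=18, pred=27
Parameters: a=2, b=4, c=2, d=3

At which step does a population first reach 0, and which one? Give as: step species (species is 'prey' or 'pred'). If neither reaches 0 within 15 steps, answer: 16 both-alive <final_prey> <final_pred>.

Step 1: prey: 18+3-19=2; pred: 27+9-8=28
Step 2: prey: 2+0-2=0; pred: 28+1-8=21
First extinction: prey at step 2

Answer: 2 prey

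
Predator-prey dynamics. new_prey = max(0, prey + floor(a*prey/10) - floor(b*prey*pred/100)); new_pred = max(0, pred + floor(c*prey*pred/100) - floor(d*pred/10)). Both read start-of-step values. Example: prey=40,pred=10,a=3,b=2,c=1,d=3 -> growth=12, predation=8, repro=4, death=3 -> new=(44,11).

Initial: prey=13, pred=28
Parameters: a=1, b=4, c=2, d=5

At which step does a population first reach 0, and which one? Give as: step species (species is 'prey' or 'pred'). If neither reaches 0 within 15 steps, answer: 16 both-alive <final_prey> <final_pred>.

Step 1: prey: 13+1-14=0; pred: 28+7-14=21
First extinction: prey at step 1

Answer: 1 prey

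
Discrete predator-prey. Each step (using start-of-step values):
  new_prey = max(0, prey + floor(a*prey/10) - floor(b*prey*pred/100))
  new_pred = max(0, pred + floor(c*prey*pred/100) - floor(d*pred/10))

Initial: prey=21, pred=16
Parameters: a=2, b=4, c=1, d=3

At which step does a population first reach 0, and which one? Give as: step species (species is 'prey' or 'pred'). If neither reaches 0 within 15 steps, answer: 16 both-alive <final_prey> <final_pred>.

Step 1: prey: 21+4-13=12; pred: 16+3-4=15
Step 2: prey: 12+2-7=7; pred: 15+1-4=12
Step 3: prey: 7+1-3=5; pred: 12+0-3=9
Step 4: prey: 5+1-1=5; pred: 9+0-2=7
Step 5: prey: 5+1-1=5; pred: 7+0-2=5
Step 6: prey: 5+1-1=5; pred: 5+0-1=4
Step 7: prey: 5+1-0=6; pred: 4+0-1=3
Step 8: prey: 6+1-0=7; pred: 3+0-0=3
Step 9: prey: 7+1-0=8; pred: 3+0-0=3
Step 10: prey: 8+1-0=9; pred: 3+0-0=3
Step 11: prey: 9+1-1=9; pred: 3+0-0=3
Steps 12-15: state stable at prey=9, pred=3 (no change)
No extinction within 15 steps

Answer: 16 both-alive 9 3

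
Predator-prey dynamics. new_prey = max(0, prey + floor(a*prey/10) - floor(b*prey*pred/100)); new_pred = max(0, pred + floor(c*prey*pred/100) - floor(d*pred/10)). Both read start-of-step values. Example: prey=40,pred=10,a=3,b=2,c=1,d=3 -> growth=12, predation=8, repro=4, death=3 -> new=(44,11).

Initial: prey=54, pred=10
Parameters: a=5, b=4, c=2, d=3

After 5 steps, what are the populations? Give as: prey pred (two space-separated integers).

Answer: 0 36

Derivation:
Step 1: prey: 54+27-21=60; pred: 10+10-3=17
Step 2: prey: 60+30-40=50; pred: 17+20-5=32
Step 3: prey: 50+25-64=11; pred: 32+32-9=55
Step 4: prey: 11+5-24=0; pred: 55+12-16=51
Step 5: prey: 0+0-0=0; pred: 51+0-15=36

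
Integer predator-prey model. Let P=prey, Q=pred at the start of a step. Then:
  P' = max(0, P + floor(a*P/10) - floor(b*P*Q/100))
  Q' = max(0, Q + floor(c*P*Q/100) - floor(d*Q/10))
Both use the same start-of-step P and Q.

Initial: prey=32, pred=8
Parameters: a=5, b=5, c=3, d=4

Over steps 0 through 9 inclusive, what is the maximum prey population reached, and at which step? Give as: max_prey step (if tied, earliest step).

Answer: 36 1

Derivation:
Step 1: prey: 32+16-12=36; pred: 8+7-3=12
Step 2: prey: 36+18-21=33; pred: 12+12-4=20
Step 3: prey: 33+16-33=16; pred: 20+19-8=31
Step 4: prey: 16+8-24=0; pred: 31+14-12=33
Step 5: prey: 0+0-0=0; pred: 33+0-13=20
Step 6: prey: 0+0-0=0; pred: 20+0-8=12
Step 7: prey: 0+0-0=0; pred: 12+0-4=8
Step 8: prey: 0+0-0=0; pred: 8+0-3=5
Step 9: prey: 0+0-0=0; pred: 5+0-2=3
Max prey = 36 at step 1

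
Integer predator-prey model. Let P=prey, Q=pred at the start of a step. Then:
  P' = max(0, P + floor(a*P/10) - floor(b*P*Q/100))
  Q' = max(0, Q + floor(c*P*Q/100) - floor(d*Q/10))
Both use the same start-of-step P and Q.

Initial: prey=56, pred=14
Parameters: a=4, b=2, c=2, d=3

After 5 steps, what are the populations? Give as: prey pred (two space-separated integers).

Step 1: prey: 56+22-15=63; pred: 14+15-4=25
Step 2: prey: 63+25-31=57; pred: 25+31-7=49
Step 3: prey: 57+22-55=24; pred: 49+55-14=90
Step 4: prey: 24+9-43=0; pred: 90+43-27=106
Step 5: prey: 0+0-0=0; pred: 106+0-31=75

Answer: 0 75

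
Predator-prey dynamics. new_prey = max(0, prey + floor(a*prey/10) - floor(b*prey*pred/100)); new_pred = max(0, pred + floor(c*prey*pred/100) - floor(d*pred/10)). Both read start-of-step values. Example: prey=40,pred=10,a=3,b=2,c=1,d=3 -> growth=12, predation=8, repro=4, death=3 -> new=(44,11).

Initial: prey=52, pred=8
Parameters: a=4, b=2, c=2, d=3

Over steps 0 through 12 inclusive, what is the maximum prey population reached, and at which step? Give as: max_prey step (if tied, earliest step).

Step 1: prey: 52+20-8=64; pred: 8+8-2=14
Step 2: prey: 64+25-17=72; pred: 14+17-4=27
Step 3: prey: 72+28-38=62; pred: 27+38-8=57
Step 4: prey: 62+24-70=16; pred: 57+70-17=110
Step 5: prey: 16+6-35=0; pred: 110+35-33=112
Step 6: prey: 0+0-0=0; pred: 112+0-33=79
Step 7: prey: 0+0-0=0; pred: 79+0-23=56
Step 8: prey: 0+0-0=0; pred: 56+0-16=40
Step 9: prey: 0+0-0=0; pred: 40+0-12=28
Step 10: prey: 0+0-0=0; pred: 28+0-8=20
Step 11: prey: 0+0-0=0; pred: 20+0-6=14
Step 12: prey: 0+0-0=0; pred: 14+0-4=10
Max prey = 72 at step 2

Answer: 72 2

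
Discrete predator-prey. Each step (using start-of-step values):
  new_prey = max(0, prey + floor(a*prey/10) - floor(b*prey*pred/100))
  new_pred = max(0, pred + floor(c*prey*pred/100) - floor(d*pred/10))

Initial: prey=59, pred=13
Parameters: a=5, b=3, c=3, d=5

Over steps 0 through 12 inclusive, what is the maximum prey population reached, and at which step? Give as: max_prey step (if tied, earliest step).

Step 1: prey: 59+29-23=65; pred: 13+23-6=30
Step 2: prey: 65+32-58=39; pred: 30+58-15=73
Step 3: prey: 39+19-85=0; pred: 73+85-36=122
Step 4: prey: 0+0-0=0; pred: 122+0-61=61
Step 5: prey: 0+0-0=0; pred: 61+0-30=31
Step 6: prey: 0+0-0=0; pred: 31+0-15=16
Step 7: prey: 0+0-0=0; pred: 16+0-8=8
Step 8: prey: 0+0-0=0; pred: 8+0-4=4
Step 9: prey: 0+0-0=0; pred: 4+0-2=2
Step 10: prey: 0+0-0=0; pred: 2+0-1=1
Step 11: prey: 0+0-0=0; pred: 1+0-0=1
Step 12: prey: 0+0-0=0; pred: 1+0-0=1
Max prey = 65 at step 1

Answer: 65 1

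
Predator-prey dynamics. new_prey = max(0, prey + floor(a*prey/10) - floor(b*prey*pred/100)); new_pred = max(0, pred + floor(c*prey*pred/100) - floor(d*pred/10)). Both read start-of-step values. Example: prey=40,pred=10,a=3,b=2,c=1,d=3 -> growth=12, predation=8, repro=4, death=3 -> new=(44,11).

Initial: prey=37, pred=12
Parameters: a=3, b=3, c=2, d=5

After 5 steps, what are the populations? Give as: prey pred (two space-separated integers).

Answer: 16 15

Derivation:
Step 1: prey: 37+11-13=35; pred: 12+8-6=14
Step 2: prey: 35+10-14=31; pred: 14+9-7=16
Step 3: prey: 31+9-14=26; pred: 16+9-8=17
Step 4: prey: 26+7-13=20; pred: 17+8-8=17
Step 5: prey: 20+6-10=16; pred: 17+6-8=15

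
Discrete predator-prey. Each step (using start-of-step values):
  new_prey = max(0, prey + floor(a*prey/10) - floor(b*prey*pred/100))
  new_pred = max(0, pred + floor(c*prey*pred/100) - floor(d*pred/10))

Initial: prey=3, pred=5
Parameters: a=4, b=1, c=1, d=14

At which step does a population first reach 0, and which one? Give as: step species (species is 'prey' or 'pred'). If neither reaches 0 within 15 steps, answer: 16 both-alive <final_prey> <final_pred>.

Answer: 1 pred

Derivation:
Step 1: prey: 3+1-0=4; pred: 5+0-7=0
First extinction: pred at step 1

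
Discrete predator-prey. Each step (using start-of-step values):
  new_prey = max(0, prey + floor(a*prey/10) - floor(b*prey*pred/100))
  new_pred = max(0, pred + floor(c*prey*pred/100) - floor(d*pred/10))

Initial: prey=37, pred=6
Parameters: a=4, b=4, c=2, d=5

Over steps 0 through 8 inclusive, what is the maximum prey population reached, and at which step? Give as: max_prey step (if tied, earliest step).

Step 1: prey: 37+14-8=43; pred: 6+4-3=7
Step 2: prey: 43+17-12=48; pred: 7+6-3=10
Step 3: prey: 48+19-19=48; pred: 10+9-5=14
Step 4: prey: 48+19-26=41; pred: 14+13-7=20
Step 5: prey: 41+16-32=25; pred: 20+16-10=26
Step 6: prey: 25+10-26=9; pred: 26+13-13=26
Step 7: prey: 9+3-9=3; pred: 26+4-13=17
Step 8: prey: 3+1-2=2; pred: 17+1-8=10
Max prey = 48 at step 2

Answer: 48 2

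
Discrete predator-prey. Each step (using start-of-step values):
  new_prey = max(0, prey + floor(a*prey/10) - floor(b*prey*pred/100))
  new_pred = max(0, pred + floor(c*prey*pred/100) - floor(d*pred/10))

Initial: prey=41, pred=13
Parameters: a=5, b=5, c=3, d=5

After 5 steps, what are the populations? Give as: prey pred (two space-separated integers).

Step 1: prey: 41+20-26=35; pred: 13+15-6=22
Step 2: prey: 35+17-38=14; pred: 22+23-11=34
Step 3: prey: 14+7-23=0; pred: 34+14-17=31
Step 4: prey: 0+0-0=0; pred: 31+0-15=16
Step 5: prey: 0+0-0=0; pred: 16+0-8=8

Answer: 0 8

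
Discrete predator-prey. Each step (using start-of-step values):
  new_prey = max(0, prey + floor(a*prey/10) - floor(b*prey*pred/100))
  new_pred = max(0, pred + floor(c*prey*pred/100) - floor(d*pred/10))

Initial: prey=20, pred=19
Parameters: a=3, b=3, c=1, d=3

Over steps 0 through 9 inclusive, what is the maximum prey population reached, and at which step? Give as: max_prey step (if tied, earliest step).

Step 1: prey: 20+6-11=15; pred: 19+3-5=17
Step 2: prey: 15+4-7=12; pred: 17+2-5=14
Step 3: prey: 12+3-5=10; pred: 14+1-4=11
Step 4: prey: 10+3-3=10; pred: 11+1-3=9
Step 5: prey: 10+3-2=11; pred: 9+0-2=7
Step 6: prey: 11+3-2=12; pred: 7+0-2=5
Step 7: prey: 12+3-1=14; pred: 5+0-1=4
Step 8: prey: 14+4-1=17; pred: 4+0-1=3
Step 9: prey: 17+5-1=21; pred: 3+0-0=3
Max prey = 21 at step 9

Answer: 21 9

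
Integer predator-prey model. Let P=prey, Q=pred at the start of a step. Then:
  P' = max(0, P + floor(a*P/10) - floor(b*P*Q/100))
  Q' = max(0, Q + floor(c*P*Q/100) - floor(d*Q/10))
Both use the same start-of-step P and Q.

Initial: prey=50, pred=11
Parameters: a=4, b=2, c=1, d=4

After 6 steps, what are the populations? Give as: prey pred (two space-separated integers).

Answer: 45 46

Derivation:
Step 1: prey: 50+20-11=59; pred: 11+5-4=12
Step 2: prey: 59+23-14=68; pred: 12+7-4=15
Step 3: prey: 68+27-20=75; pred: 15+10-6=19
Step 4: prey: 75+30-28=77; pred: 19+14-7=26
Step 5: prey: 77+30-40=67; pred: 26+20-10=36
Step 6: prey: 67+26-48=45; pred: 36+24-14=46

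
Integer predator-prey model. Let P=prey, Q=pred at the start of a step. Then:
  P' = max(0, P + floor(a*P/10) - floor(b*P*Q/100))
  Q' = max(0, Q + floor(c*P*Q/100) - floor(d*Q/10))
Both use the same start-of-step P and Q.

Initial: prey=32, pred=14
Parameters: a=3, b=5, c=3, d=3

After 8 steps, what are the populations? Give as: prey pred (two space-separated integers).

Answer: 0 5

Derivation:
Step 1: prey: 32+9-22=19; pred: 14+13-4=23
Step 2: prey: 19+5-21=3; pred: 23+13-6=30
Step 3: prey: 3+0-4=0; pred: 30+2-9=23
Step 4: prey: 0+0-0=0; pred: 23+0-6=17
Step 5: prey: 0+0-0=0; pred: 17+0-5=12
Step 6: prey: 0+0-0=0; pred: 12+0-3=9
Step 7: prey: 0+0-0=0; pred: 9+0-2=7
Step 8: prey: 0+0-0=0; pred: 7+0-2=5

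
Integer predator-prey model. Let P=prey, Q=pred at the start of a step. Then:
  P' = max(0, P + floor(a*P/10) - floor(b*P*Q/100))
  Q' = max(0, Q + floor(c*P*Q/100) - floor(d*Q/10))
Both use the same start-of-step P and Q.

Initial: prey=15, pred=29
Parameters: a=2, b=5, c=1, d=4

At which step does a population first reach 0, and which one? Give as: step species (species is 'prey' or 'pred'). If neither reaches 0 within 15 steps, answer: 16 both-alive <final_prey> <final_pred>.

Answer: 1 prey

Derivation:
Step 1: prey: 15+3-21=0; pred: 29+4-11=22
First extinction: prey at step 1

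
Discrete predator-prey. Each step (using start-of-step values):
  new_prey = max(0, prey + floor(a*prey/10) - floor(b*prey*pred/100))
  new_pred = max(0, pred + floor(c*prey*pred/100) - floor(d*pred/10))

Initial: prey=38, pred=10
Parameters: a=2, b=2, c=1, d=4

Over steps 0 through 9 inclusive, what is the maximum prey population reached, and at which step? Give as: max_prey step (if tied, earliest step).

Step 1: prey: 38+7-7=38; pred: 10+3-4=9
Step 2: prey: 38+7-6=39; pred: 9+3-3=9
Step 3: prey: 39+7-7=39; pred: 9+3-3=9
Step 4: prey: 39+7-7=39; pred: 9+3-3=9
Step 5: prey: 39+7-7=39; pred: 9+3-3=9
Step 6: prey: 39+7-7=39; pred: 9+3-3=9
Step 7: prey: 39+7-7=39; pred: 9+3-3=9
Step 8: prey: 39+7-7=39; pred: 9+3-3=9
Step 9: prey: 39+7-7=39; pred: 9+3-3=9
Max prey = 39 at step 2

Answer: 39 2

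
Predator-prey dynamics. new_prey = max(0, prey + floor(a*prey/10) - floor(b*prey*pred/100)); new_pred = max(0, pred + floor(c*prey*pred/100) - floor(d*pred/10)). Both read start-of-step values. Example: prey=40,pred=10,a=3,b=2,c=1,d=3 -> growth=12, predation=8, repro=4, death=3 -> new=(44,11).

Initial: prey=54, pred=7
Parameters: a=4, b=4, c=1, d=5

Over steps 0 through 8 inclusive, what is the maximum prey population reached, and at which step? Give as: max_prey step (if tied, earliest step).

Answer: 77 4

Derivation:
Step 1: prey: 54+21-15=60; pred: 7+3-3=7
Step 2: prey: 60+24-16=68; pred: 7+4-3=8
Step 3: prey: 68+27-21=74; pred: 8+5-4=9
Step 4: prey: 74+29-26=77; pred: 9+6-4=11
Step 5: prey: 77+30-33=74; pred: 11+8-5=14
Step 6: prey: 74+29-41=62; pred: 14+10-7=17
Step 7: prey: 62+24-42=44; pred: 17+10-8=19
Step 8: prey: 44+17-33=28; pred: 19+8-9=18
Max prey = 77 at step 4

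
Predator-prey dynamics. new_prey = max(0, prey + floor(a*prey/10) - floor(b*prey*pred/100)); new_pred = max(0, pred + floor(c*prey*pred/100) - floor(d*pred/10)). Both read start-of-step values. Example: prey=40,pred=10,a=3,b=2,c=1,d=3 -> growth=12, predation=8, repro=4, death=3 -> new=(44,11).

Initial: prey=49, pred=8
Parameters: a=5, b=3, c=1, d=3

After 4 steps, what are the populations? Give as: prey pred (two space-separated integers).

Answer: 85 28

Derivation:
Step 1: prey: 49+24-11=62; pred: 8+3-2=9
Step 2: prey: 62+31-16=77; pred: 9+5-2=12
Step 3: prey: 77+38-27=88; pred: 12+9-3=18
Step 4: prey: 88+44-47=85; pred: 18+15-5=28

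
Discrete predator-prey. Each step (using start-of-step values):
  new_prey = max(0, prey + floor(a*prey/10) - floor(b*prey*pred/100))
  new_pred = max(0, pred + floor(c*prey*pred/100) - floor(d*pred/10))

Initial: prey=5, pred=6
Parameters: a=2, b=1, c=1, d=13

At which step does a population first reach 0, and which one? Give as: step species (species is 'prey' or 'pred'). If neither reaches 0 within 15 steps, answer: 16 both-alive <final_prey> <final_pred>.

Step 1: prey: 5+1-0=6; pred: 6+0-7=0
First extinction: pred at step 1

Answer: 1 pred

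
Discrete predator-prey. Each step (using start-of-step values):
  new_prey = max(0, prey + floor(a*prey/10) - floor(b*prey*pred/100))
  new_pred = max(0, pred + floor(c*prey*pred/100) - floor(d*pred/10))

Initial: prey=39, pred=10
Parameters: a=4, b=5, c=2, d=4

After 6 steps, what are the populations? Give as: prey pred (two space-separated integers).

Answer: 3 8

Derivation:
Step 1: prey: 39+15-19=35; pred: 10+7-4=13
Step 2: prey: 35+14-22=27; pred: 13+9-5=17
Step 3: prey: 27+10-22=15; pred: 17+9-6=20
Step 4: prey: 15+6-15=6; pred: 20+6-8=18
Step 5: prey: 6+2-5=3; pred: 18+2-7=13
Step 6: prey: 3+1-1=3; pred: 13+0-5=8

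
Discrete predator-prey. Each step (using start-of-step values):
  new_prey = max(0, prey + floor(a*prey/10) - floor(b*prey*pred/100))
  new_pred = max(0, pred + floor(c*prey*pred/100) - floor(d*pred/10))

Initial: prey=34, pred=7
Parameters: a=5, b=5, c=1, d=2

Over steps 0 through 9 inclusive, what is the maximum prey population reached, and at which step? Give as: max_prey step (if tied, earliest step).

Step 1: prey: 34+17-11=40; pred: 7+2-1=8
Step 2: prey: 40+20-16=44; pred: 8+3-1=10
Step 3: prey: 44+22-22=44; pred: 10+4-2=12
Step 4: prey: 44+22-26=40; pred: 12+5-2=15
Step 5: prey: 40+20-30=30; pred: 15+6-3=18
Step 6: prey: 30+15-27=18; pred: 18+5-3=20
Step 7: prey: 18+9-18=9; pred: 20+3-4=19
Step 8: prey: 9+4-8=5; pred: 19+1-3=17
Step 9: prey: 5+2-4=3; pred: 17+0-3=14
Max prey = 44 at step 2

Answer: 44 2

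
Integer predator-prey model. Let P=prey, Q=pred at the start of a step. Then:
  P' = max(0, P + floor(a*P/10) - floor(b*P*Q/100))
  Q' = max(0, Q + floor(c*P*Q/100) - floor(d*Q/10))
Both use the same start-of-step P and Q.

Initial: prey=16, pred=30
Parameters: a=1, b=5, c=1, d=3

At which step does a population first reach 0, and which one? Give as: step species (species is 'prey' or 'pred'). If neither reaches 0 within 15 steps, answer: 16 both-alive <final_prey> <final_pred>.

Step 1: prey: 16+1-24=0; pred: 30+4-9=25
First extinction: prey at step 1

Answer: 1 prey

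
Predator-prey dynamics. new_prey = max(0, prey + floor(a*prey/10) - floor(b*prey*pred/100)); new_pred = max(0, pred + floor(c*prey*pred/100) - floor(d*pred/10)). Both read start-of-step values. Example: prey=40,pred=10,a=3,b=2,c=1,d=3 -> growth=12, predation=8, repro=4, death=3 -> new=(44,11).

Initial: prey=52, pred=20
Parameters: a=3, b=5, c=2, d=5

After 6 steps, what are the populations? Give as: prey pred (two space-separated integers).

Step 1: prey: 52+15-52=15; pred: 20+20-10=30
Step 2: prey: 15+4-22=0; pred: 30+9-15=24
Step 3: prey: 0+0-0=0; pred: 24+0-12=12
Step 4: prey: 0+0-0=0; pred: 12+0-6=6
Step 5: prey: 0+0-0=0; pred: 6+0-3=3
Step 6: prey: 0+0-0=0; pred: 3+0-1=2

Answer: 0 2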